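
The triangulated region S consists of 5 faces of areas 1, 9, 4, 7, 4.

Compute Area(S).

1 + 9 + 4 + 7 + 4 = 25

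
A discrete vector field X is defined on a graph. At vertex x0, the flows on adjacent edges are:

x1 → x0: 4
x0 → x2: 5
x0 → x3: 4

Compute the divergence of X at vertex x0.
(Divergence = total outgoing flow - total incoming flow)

Divergence = sum of outgoing flows = (-4) + 5 + 4 = 5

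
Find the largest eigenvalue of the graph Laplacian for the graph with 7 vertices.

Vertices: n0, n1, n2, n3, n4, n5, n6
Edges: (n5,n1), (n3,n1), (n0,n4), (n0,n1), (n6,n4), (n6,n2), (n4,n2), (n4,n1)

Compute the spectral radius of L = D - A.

Degrees: deg(n0) = 2, deg(n1) = 4, deg(n2) = 2, deg(n3) = 1, deg(n4) = 4, deg(n5) = 1, deg(n6) = 2.
L = D − A with rows/columns ordered (n0, n1, n2, n3, n4, n5, n6):
  [ 2, -1,  0,  0, -1,  0,  0]
  [-1,  4,  0, -1, -1, -1,  0]
  [ 0,  0,  2,  0, -1,  0, -1]
  [ 0, -1,  0,  1,  0,  0,  0]
  [-1, -1, -1,  0,  4,  0, -1]
  [ 0, -1,  0,  0,  0,  1,  0]
  [ 0,  0, -1,  0, -1,  0,  2]
Characteristic polynomial: det(λI − L) = λ(λ² − 6λ + 3)(λ − 1)(λ² − 6λ + 7)(λ − 3).
Roots: λ = 0; (λ² − 6λ + 3) = 0 ⇒ λ = 3 ± √6 ≈ 0.5505, 5.4495; (λ − 1) = 0 ⇒ λ = 1; (λ² − 6λ + 7) = 0 ⇒ λ = 3 ± √2 ≈ 1.5858, 4.4142; (λ − 3) = 0 ⇒ λ = 3.
(Check: the roots sum (with multiplicity) to 16, matching trace L = Σdeg = 2·8 = 16.)
Laplacian eigenvalues: [0.0, 0.5505, 1.0, 1.5858, 3.0, 4.4142, 5.4495]. Largest eigenvalue (spectral radius) = 5.4495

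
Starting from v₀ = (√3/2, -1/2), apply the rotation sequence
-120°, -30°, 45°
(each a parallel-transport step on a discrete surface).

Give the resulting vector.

Total rotation: (-120°) + (-30°) + 45° = -105°. Final vector: (-0.7071, -0.7071)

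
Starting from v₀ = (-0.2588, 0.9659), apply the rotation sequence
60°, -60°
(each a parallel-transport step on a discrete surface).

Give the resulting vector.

Total rotation: 60° + (-60°) = 0°. Final vector: (-0.2588, 0.9659)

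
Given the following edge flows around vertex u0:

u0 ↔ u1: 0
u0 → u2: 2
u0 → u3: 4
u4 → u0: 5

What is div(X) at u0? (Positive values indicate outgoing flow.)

Divergence = sum of outgoing flows = 0 + 2 + 4 + (-5) = 1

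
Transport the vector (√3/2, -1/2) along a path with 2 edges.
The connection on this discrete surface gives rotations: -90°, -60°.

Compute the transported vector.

Total rotation: (-90°) + (-60°) = -150°. Final vector: (-1, 0)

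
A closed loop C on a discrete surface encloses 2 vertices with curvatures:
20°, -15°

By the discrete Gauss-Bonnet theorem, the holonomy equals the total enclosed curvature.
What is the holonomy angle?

Holonomy = total enclosed curvature = 20° + (-15°) = 5°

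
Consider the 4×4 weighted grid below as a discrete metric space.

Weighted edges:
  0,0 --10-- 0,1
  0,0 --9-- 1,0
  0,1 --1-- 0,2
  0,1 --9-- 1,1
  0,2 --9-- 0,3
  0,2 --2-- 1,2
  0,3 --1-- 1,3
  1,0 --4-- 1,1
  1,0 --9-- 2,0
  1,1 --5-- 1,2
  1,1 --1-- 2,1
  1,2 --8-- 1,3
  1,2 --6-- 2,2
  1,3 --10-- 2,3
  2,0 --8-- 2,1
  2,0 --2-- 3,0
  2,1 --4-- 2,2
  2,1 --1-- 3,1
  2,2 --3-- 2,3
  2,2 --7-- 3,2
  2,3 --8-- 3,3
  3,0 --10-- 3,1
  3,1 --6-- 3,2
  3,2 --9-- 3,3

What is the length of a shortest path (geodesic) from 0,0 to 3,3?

Shortest path: 0,0 → 1,0 → 1,1 → 2,1 → 2,2 → 2,3 → 3,3, total weight = 29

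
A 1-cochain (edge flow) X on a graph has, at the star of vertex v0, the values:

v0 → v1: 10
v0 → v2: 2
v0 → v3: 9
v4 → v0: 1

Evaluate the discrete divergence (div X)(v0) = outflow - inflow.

Divergence = sum of outgoing flows = 10 + 2 + 9 + (-1) = 20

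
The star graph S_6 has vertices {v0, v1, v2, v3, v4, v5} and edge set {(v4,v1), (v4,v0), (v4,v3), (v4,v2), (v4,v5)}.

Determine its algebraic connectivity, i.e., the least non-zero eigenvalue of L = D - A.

The star S_6 is the complete bipartite graph K_{1,5} (one hub of degree 5, 5 leaves of degree 1). The Laplacian spectrum of K_{p,q} is 0, p (multiplicity q−1), q (multiplicity p−1), p+q. With p = 1, q = 5: 0 once, 1 with multiplicity 4, and 6 once. (Check: trace L = sum of degrees = 10 = 4·1 + 6.)
Laplacian eigenvalues: [0.0, 1.0, 1.0, 1.0, 1.0, 6.0]. Algebraic connectivity (smallest non-zero eigenvalue) = 1.0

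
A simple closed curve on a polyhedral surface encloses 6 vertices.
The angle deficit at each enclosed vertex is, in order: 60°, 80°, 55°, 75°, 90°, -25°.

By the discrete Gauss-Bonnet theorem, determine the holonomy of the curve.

Holonomy = total enclosed curvature = 60° + 80° + 55° + 75° + 90° + (-25°) = 335°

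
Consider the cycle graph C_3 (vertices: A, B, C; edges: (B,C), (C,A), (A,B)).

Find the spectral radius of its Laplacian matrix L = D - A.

The cycle graph C_n has Laplacian eigenvalues λ_k = 2 − 2cos(2πk/n), k = 0, 1, …, n−1. Here n = 3:
k=0: 2 − 2cos(0) = 0.0; k=1: 2 − 2cos(2π/3) = 3.0; k=2: 2 − 2cos(4π/3) = 3.0.
Laplacian eigenvalues: [0.0, 3.0, 3.0]. Largest eigenvalue (spectral radius) = 3.0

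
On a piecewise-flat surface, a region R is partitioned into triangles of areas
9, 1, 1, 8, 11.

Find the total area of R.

9 + 1 + 1 + 8 + 11 = 30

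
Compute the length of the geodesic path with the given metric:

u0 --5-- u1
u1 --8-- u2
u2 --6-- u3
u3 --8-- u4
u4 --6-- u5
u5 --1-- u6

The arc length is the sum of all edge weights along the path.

Arc length = 5 + 8 + 6 + 8 + 6 + 1 = 34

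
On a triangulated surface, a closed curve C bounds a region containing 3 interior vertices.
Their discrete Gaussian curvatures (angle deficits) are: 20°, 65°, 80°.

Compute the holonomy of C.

Holonomy = total enclosed curvature = 20° + 65° + 80° = 165°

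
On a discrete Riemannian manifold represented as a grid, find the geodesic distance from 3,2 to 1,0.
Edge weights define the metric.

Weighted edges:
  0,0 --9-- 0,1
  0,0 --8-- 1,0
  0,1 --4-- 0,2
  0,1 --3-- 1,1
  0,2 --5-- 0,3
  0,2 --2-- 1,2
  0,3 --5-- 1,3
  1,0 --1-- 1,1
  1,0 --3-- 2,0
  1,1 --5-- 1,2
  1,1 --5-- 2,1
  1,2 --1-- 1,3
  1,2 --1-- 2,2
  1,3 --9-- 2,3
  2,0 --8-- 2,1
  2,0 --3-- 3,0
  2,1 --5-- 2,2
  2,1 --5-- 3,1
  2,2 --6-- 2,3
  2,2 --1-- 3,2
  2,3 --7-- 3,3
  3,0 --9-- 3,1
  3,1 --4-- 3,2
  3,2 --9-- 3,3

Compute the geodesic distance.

Shortest path: 3,2 → 2,2 → 1,2 → 1,1 → 1,0, total weight = 8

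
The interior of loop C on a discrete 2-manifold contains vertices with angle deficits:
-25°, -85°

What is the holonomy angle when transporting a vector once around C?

Holonomy = total enclosed curvature = (-25°) + (-85°) = -110°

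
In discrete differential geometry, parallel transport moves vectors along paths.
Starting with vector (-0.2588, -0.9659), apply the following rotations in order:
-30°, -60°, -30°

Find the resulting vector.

Total rotation: (-30°) + (-60°) + (-30°) = -120°. Final vector: (-0.7071, 0.7071)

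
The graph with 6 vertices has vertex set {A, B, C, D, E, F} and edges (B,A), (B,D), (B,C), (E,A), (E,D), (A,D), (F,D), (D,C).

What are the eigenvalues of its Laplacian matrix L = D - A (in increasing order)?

Degrees: deg(A) = 3, deg(B) = 3, deg(C) = 2, deg(D) = 5, deg(E) = 2, deg(F) = 1.
L = D − A with rows/columns ordered (A, B, C, D, E, F):
  [ 3, -1,  0, -1, -1,  0]
  [-1,  3, -1, -1,  0,  0]
  [ 0, -1,  2, -1,  0,  0]
  [-1, -1, -1,  5, -1, -1]
  [-1,  0,  0, -1,  2,  0]
  [ 0,  0,  0, -1,  0,  1]
Characteristic polynomial: det(λI − L) = λ(λ − 1)(λ² − 6λ + 7)(λ − 3)(λ − 6).
Roots: λ = 0; (λ − 1) = 0 ⇒ λ = 1; (λ² − 6λ + 7) = 0 ⇒ λ = 3 ± √2 ≈ 1.5858, 4.4142; (λ − 3) = 0 ⇒ λ = 3; (λ − 6) = 0 ⇒ λ = 6.
(Check: the roots sum (with multiplicity) to 16, matching trace L = Σdeg = 2·8 = 16.)
Laplacian eigenvalues (increasing order): [0.0, 1.0, 1.5858, 3.0, 4.4142, 6.0]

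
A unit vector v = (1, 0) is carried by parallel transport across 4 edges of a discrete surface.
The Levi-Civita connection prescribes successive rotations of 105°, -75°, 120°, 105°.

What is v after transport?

Total rotation: 105° + (-75°) + 120° + 105° = 255° ≡ -105° (mod 360°). Final vector: (-0.2588, -0.9659)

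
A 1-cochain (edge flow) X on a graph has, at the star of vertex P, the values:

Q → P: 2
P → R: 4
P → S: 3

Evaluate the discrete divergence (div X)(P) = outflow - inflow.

Divergence = sum of outgoing flows = (-2) + 4 + 3 = 5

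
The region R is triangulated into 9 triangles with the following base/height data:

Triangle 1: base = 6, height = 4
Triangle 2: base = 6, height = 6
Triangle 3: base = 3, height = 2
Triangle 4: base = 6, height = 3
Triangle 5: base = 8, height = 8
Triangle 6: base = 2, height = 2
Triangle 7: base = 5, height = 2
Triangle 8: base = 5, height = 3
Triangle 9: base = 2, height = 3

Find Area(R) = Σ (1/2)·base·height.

(1/2)×6×4 + (1/2)×6×6 + (1/2)×3×2 + (1/2)×6×3 + (1/2)×8×8 + (1/2)×2×2 + (1/2)×5×2 + (1/2)×5×3 + (1/2)×2×3 = 91.5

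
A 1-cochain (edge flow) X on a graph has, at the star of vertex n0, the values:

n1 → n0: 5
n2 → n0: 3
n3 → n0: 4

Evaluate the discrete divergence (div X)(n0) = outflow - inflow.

Divergence = sum of outgoing flows = (-5) + (-3) + (-4) = -12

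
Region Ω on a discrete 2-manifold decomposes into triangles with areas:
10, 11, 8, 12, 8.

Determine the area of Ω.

10 + 11 + 8 + 12 + 8 = 49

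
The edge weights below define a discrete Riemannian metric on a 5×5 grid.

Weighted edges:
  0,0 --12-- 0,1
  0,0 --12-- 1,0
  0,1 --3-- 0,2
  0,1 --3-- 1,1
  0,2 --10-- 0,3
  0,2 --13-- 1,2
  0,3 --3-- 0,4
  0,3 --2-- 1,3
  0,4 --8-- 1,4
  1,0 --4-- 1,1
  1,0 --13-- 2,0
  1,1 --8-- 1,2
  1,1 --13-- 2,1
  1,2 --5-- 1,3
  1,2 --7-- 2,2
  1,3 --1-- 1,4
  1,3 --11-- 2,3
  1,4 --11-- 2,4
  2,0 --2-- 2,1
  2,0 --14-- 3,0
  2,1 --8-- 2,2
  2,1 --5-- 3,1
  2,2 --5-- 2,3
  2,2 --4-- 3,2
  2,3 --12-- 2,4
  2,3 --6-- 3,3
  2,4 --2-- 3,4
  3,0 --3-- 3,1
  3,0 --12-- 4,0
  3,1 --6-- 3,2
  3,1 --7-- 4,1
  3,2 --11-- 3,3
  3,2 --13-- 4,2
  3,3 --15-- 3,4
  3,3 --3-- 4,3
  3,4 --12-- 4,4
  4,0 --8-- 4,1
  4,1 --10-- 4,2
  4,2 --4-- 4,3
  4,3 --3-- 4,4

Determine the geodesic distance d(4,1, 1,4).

Shortest path: 4,1 → 3,1 → 3,2 → 2,2 → 1,2 → 1,3 → 1,4, total weight = 30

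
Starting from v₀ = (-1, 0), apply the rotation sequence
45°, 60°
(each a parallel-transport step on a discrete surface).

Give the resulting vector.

Total rotation: 45° + 60° = 105°. Final vector: (0.2588, -0.9659)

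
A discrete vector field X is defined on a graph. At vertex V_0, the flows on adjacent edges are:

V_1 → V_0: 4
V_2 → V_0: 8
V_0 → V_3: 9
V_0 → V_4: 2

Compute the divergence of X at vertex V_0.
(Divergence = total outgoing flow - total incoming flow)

Divergence = sum of outgoing flows = (-4) + (-8) + 9 + 2 = -1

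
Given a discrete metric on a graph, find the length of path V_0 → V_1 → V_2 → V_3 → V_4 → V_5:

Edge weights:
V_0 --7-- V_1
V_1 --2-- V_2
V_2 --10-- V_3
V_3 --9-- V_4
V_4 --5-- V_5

Arc length = 7 + 2 + 10 + 9 + 5 = 33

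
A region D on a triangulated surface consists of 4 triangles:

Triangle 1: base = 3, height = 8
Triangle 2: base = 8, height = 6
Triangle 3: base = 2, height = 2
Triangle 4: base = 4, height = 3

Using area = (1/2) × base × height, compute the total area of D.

(1/2)×3×8 + (1/2)×8×6 + (1/2)×2×2 + (1/2)×4×3 = 44.0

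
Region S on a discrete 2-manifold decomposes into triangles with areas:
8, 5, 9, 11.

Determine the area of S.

8 + 5 + 9 + 11 = 33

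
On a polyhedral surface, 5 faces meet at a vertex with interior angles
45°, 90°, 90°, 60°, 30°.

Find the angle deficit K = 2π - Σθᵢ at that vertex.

Sum of angles = 315°. K = 360° - 315° = 45° = π/4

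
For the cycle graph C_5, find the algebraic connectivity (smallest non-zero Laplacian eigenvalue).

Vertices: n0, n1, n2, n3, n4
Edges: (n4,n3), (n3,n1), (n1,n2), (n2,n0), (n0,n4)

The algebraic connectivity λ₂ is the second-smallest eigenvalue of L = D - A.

The cycle graph C_n has Laplacian eigenvalues λ_k = 2 − 2cos(2πk/n), k = 0, 1, …, n−1. Here n = 5:
k=0: 2 − 2cos(0) = 0.0; k=1: 2 − 2cos(2π/5) = 1.382; k=2: 2 − 2cos(4π/5) = 3.618; k=3: 2 − 2cos(6π/5) = 3.618; k=4: 2 − 2cos(8π/5) = 1.382.
Laplacian eigenvalues: [0.0, 1.382, 1.382, 3.618, 3.618]. Algebraic connectivity (smallest non-zero eigenvalue) = 1.382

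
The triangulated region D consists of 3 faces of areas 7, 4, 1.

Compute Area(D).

7 + 4 + 1 = 12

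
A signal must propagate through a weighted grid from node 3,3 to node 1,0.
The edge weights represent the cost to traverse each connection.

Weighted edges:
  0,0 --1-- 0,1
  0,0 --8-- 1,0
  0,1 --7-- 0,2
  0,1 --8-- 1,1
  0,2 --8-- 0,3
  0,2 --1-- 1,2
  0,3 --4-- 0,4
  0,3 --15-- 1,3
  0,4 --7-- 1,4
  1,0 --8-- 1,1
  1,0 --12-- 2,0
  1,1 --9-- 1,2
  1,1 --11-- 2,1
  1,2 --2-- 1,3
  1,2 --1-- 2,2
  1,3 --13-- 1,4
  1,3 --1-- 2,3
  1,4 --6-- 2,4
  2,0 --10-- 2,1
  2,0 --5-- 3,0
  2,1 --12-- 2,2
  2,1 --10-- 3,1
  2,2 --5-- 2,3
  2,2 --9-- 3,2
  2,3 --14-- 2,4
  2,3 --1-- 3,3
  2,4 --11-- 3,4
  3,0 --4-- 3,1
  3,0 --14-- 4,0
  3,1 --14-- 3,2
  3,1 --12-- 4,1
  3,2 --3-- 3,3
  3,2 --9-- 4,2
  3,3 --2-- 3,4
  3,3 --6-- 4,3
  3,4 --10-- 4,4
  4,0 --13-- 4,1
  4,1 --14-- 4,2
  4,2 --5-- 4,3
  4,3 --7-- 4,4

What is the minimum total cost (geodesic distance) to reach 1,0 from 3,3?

Shortest path: 3,3 → 2,3 → 1,3 → 1,2 → 0,2 → 0,1 → 0,0 → 1,0, total weight = 21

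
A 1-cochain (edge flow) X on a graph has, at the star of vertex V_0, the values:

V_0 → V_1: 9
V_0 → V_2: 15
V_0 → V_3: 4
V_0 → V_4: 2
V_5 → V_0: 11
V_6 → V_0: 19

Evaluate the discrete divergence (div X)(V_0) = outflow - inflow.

Divergence = sum of outgoing flows = 9 + 15 + 4 + 2 + (-11) + (-19) = 0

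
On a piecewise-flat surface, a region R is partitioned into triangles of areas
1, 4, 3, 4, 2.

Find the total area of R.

1 + 4 + 3 + 4 + 2 = 14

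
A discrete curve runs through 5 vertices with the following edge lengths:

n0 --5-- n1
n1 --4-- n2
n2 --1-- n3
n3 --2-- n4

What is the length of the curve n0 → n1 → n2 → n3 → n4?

Arc length = 5 + 4 + 1 + 2 = 12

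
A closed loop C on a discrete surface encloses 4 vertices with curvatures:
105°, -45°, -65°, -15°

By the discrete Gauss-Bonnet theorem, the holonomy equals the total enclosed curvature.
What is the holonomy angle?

Holonomy = total enclosed curvature = 105° + (-45°) + (-65°) + (-15°) = -20°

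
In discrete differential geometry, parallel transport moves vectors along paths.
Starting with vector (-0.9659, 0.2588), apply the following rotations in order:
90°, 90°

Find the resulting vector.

Total rotation: 90° + 90° = 180°. Final vector: (0.9659, -0.2588)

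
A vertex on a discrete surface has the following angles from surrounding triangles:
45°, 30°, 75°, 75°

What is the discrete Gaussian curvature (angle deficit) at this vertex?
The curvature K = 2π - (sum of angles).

Sum of angles = 225°. K = 360° - 225° = 135° = 3π/4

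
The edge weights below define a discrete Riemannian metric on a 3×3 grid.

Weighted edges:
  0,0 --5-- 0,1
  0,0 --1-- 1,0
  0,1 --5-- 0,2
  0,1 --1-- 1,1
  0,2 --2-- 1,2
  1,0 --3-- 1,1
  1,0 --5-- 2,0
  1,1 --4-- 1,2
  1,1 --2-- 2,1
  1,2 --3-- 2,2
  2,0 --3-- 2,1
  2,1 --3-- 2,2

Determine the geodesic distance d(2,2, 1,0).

Shortest path: 2,2 → 2,1 → 1,1 → 1,0, total weight = 8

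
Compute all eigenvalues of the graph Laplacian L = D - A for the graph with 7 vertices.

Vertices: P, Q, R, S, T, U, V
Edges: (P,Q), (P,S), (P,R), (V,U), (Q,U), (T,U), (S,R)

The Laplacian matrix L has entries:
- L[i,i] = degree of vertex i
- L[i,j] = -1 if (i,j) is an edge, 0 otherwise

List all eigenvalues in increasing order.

Degrees: deg(P) = 3, deg(Q) = 2, deg(R) = 2, deg(S) = 2, deg(T) = 1, deg(U) = 3, deg(V) = 1.
L = D − A with rows/columns ordered (P, Q, R, S, T, U, V):
  [ 3, -1, -1, -1,  0,  0,  0]
  [-1,  2,  0,  0,  0, -1,  0]
  [-1,  0,  2, -1,  0,  0,  0]
  [-1,  0, -1,  2,  0,  0,  0]
  [ 0,  0,  0,  0,  1, -1,  0]
  [ 0, -1,  0,  0, -1,  3, -1]
  [ 0,  0,  0,  0,  0, -1,  1]
Characteristic polynomial: det(λI − L) = λ(λ² − 4λ + 1)(λ − 1)(λ² − 6λ + 7)(λ − 3).
Roots: λ = 0; (λ² − 4λ + 1) = 0 ⇒ λ = 2 ± √3 ≈ 0.2679, 3.7321; (λ − 1) = 0 ⇒ λ = 1; (λ² − 6λ + 7) = 0 ⇒ λ = 3 ± √2 ≈ 1.5858, 4.4142; (λ − 3) = 0 ⇒ λ = 3.
(Check: the roots sum (with multiplicity) to 14, matching trace L = Σdeg = 2·7 = 14.)
Laplacian eigenvalues (increasing order): [0.0, 0.2679, 1.0, 1.5858, 3.0, 3.7321, 4.4142]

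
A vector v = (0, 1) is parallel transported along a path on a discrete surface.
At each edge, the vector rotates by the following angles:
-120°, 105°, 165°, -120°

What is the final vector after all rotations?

Total rotation: (-120°) + 105° + 165° + (-120°) = 30°. Final vector: (-0.5000, 0.8660)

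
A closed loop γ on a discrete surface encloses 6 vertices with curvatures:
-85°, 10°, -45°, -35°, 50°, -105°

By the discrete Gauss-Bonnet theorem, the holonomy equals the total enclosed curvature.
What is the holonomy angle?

Holonomy = total enclosed curvature = (-85°) + 10° + (-45°) + (-35°) + 50° + (-105°) = -210°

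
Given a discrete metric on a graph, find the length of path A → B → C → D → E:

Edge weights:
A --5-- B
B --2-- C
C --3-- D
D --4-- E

Arc length = 5 + 2 + 3 + 4 = 14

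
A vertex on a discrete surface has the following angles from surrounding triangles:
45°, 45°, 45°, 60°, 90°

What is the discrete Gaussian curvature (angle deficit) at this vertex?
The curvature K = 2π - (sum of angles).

Sum of angles = 285°. K = 360° - 285° = 75° = 5π/12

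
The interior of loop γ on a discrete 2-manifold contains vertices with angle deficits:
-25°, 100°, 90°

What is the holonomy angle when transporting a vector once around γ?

Holonomy = total enclosed curvature = (-25°) + 100° + 90° = 165°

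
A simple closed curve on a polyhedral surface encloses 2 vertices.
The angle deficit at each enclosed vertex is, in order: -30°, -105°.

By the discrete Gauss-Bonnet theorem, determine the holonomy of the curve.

Holonomy = total enclosed curvature = (-30°) + (-105°) = -135°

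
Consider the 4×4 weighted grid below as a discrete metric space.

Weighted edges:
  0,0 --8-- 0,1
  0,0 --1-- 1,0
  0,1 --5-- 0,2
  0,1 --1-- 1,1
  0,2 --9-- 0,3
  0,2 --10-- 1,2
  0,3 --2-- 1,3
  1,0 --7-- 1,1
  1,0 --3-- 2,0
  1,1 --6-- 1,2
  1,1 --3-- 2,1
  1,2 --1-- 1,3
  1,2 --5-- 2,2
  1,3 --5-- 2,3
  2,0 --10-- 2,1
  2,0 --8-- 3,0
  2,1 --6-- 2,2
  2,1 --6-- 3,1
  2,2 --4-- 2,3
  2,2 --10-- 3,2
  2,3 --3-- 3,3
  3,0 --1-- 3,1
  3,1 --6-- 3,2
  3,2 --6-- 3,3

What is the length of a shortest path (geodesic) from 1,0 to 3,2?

Shortest path: 1,0 → 2,0 → 3,0 → 3,1 → 3,2, total weight = 18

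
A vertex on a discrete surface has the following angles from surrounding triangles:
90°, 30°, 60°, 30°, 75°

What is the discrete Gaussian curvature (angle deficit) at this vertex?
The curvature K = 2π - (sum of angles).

Sum of angles = 285°. K = 360° - 285° = 75°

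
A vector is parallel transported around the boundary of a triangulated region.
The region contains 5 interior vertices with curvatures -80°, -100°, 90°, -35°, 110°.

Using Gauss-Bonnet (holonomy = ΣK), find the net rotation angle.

Holonomy = total enclosed curvature = (-80°) + (-100°) + 90° + (-35°) + 110° = -15°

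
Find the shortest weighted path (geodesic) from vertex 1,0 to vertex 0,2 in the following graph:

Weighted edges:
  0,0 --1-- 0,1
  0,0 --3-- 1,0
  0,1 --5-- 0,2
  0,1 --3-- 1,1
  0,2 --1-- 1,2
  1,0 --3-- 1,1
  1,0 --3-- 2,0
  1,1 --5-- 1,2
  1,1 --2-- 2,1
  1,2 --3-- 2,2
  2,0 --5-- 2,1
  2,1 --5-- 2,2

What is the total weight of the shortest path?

Shortest path: 1,0 → 0,0 → 0,1 → 0,2, total weight = 9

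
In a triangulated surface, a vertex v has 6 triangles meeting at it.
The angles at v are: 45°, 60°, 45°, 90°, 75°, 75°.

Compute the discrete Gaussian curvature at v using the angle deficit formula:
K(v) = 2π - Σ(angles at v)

Sum of angles = 390°. K = 360° - 390° = -30° = -π/6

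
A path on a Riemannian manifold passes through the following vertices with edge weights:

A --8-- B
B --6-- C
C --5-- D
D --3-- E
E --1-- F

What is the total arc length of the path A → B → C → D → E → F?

Arc length = 8 + 6 + 5 + 3 + 1 = 23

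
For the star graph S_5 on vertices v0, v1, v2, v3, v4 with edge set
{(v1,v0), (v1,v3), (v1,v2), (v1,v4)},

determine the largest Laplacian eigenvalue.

The star S_5 is the complete bipartite graph K_{1,4} (one hub of degree 4, 4 leaves of degree 1). The Laplacian spectrum of K_{p,q} is 0, p (multiplicity q−1), q (multiplicity p−1), p+q. With p = 1, q = 4: 0 once, 1 with multiplicity 3, and 5 once. (Check: trace L = sum of degrees = 8 = 3·1 + 5.)
Laplacian eigenvalues: [0.0, 1.0, 1.0, 1.0, 5.0]. Largest eigenvalue (spectral radius) = 5.0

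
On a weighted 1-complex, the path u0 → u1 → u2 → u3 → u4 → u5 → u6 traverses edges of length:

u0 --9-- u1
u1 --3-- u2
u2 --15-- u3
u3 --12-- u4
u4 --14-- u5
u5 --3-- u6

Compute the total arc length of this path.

Arc length = 9 + 3 + 15 + 12 + 14 + 3 = 56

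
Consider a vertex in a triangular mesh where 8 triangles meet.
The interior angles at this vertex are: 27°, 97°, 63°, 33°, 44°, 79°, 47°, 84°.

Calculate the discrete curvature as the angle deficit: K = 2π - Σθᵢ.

Sum of angles = 474°. K = 360° - 474° = -114° = -19π/30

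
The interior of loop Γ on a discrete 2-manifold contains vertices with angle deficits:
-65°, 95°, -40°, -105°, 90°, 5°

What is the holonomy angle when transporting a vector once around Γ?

Holonomy = total enclosed curvature = (-65°) + 95° + (-40°) + (-105°) + 90° + 5° = -20°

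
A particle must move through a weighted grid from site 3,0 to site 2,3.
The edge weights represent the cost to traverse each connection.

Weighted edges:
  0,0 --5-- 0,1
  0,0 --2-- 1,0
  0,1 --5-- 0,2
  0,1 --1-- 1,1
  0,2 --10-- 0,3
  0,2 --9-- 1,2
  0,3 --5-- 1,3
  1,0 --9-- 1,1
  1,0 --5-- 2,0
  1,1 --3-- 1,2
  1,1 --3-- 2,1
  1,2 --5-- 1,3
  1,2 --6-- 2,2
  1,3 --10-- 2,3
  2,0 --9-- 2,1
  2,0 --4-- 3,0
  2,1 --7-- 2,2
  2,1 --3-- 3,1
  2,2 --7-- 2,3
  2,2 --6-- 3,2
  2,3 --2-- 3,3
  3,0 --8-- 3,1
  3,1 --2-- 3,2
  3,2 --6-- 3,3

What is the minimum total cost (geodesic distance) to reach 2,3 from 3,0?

Shortest path: 3,0 → 3,1 → 3,2 → 3,3 → 2,3, total weight = 18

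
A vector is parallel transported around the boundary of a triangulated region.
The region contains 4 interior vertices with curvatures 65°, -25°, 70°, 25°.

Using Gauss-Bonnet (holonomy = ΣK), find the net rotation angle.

Holonomy = total enclosed curvature = 65° + (-25°) + 70° + 25° = 135°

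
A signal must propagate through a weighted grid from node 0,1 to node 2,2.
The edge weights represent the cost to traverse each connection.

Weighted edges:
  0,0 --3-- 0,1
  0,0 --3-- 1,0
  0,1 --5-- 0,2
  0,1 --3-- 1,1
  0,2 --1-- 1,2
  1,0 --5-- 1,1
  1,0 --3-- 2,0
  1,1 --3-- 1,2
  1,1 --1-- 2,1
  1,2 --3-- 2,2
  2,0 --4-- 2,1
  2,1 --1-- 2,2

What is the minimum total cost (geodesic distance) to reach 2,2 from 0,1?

Shortest path: 0,1 → 1,1 → 2,1 → 2,2, total weight = 5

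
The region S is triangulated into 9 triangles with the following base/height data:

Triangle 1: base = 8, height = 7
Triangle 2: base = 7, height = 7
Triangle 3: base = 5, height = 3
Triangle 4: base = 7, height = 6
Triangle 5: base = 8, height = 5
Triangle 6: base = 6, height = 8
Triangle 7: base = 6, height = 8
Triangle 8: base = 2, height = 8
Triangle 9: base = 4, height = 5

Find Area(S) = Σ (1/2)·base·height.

(1/2)×8×7 + (1/2)×7×7 + (1/2)×5×3 + (1/2)×7×6 + (1/2)×8×5 + (1/2)×6×8 + (1/2)×6×8 + (1/2)×2×8 + (1/2)×4×5 = 167.0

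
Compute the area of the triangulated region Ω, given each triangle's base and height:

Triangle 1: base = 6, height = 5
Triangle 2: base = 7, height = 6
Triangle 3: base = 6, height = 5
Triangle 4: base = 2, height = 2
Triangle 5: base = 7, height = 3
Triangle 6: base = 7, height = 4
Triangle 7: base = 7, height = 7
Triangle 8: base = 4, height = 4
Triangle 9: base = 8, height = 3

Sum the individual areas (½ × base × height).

(1/2)×6×5 + (1/2)×7×6 + (1/2)×6×5 + (1/2)×2×2 + (1/2)×7×3 + (1/2)×7×4 + (1/2)×7×7 + (1/2)×4×4 + (1/2)×8×3 = 122.0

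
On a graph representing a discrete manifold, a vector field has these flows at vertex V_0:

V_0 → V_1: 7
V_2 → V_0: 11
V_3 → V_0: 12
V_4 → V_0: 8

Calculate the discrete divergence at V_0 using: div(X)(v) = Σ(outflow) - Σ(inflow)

Divergence = sum of outgoing flows = 7 + (-11) + (-12) + (-8) = -24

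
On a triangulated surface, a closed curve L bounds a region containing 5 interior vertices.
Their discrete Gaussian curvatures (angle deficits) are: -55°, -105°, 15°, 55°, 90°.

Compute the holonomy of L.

Holonomy = total enclosed curvature = (-55°) + (-105°) + 15° + 55° + 90° = 0°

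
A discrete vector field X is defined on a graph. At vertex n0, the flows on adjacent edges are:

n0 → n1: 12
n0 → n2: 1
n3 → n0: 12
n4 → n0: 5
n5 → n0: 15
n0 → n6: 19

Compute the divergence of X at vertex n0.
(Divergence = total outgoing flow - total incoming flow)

Divergence = sum of outgoing flows = 12 + 1 + (-12) + (-5) + (-15) + 19 = 0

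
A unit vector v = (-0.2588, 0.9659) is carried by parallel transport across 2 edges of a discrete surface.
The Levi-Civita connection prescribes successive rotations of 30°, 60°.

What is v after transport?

Total rotation: 30° + 60° = 90°. Final vector: (-0.9659, -0.2588)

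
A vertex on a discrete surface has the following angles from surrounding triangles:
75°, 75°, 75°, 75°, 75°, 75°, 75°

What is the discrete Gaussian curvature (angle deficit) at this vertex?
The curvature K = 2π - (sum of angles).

Sum of angles = 525°. K = 360° - 525° = -165° = -11π/12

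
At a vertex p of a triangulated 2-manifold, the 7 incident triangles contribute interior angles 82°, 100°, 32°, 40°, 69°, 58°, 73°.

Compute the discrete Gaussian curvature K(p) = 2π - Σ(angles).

Sum of angles = 454°. K = 360° - 454° = -94° = -47π/90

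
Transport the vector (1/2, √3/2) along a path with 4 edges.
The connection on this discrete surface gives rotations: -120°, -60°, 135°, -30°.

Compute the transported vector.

Total rotation: (-120°) + (-60°) + 135° + (-30°) = -75°. Final vector: (0.9659, -0.2588)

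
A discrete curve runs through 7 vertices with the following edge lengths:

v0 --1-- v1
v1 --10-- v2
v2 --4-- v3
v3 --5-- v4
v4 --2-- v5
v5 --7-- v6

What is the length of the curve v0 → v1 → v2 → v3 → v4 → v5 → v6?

Arc length = 1 + 10 + 4 + 5 + 2 + 7 = 29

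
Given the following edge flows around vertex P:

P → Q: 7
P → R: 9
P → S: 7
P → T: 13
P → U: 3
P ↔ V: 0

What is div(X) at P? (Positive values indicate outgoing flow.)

Divergence = sum of outgoing flows = 7 + 9 + 7 + 13 + 3 + 0 = 39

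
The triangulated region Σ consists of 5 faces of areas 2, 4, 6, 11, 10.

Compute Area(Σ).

2 + 4 + 6 + 11 + 10 = 33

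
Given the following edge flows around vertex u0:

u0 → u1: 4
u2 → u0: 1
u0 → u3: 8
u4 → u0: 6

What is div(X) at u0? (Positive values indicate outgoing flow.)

Divergence = sum of outgoing flows = 4 + (-1) + 8 + (-6) = 5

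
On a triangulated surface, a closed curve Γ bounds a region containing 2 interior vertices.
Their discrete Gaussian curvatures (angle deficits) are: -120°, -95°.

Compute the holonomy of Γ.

Holonomy = total enclosed curvature = (-120°) + (-95°) = -215°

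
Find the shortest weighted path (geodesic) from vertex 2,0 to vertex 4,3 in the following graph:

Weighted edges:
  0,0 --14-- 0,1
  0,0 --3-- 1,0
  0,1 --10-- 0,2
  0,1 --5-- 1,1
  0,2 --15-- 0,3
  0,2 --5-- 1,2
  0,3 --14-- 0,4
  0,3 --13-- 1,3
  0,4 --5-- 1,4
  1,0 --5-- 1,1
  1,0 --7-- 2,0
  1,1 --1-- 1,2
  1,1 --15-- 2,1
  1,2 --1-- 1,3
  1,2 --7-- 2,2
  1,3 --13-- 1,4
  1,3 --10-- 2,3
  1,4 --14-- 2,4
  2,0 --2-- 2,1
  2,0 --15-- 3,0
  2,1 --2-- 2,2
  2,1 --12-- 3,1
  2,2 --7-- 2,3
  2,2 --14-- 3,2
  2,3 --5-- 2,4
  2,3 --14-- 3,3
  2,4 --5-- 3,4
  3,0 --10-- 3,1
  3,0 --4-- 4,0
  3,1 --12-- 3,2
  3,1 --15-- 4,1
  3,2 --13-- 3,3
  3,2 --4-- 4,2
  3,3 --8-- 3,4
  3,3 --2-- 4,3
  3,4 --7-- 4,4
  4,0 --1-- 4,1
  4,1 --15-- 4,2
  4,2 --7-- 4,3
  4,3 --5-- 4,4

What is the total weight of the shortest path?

Shortest path: 2,0 → 2,1 → 2,2 → 2,3 → 3,3 → 4,3, total weight = 27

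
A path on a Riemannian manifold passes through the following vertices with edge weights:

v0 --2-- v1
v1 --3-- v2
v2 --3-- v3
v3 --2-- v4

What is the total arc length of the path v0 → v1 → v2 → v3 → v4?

Arc length = 2 + 3 + 3 + 2 = 10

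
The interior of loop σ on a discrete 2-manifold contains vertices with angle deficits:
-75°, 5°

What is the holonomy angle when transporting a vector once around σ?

Holonomy = total enclosed curvature = (-75°) + 5° = -70°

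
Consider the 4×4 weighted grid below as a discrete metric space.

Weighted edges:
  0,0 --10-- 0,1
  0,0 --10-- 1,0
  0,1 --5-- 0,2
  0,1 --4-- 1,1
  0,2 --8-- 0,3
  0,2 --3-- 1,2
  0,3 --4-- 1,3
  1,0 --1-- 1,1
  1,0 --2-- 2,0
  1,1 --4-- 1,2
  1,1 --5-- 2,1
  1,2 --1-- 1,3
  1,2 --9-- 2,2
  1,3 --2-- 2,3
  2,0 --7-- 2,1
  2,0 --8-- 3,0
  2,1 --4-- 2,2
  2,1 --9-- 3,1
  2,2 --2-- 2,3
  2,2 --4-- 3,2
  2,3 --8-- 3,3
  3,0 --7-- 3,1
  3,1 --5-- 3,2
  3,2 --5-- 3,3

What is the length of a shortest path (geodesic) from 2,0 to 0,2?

Shortest path: 2,0 → 1,0 → 1,1 → 1,2 → 0,2, total weight = 10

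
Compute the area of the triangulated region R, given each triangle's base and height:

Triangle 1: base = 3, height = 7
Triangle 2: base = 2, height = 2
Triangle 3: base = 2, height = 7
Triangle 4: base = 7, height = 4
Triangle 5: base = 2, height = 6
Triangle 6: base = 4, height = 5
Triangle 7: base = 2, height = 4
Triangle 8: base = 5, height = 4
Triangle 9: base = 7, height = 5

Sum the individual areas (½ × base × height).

(1/2)×3×7 + (1/2)×2×2 + (1/2)×2×7 + (1/2)×7×4 + (1/2)×2×6 + (1/2)×4×5 + (1/2)×2×4 + (1/2)×5×4 + (1/2)×7×5 = 81.0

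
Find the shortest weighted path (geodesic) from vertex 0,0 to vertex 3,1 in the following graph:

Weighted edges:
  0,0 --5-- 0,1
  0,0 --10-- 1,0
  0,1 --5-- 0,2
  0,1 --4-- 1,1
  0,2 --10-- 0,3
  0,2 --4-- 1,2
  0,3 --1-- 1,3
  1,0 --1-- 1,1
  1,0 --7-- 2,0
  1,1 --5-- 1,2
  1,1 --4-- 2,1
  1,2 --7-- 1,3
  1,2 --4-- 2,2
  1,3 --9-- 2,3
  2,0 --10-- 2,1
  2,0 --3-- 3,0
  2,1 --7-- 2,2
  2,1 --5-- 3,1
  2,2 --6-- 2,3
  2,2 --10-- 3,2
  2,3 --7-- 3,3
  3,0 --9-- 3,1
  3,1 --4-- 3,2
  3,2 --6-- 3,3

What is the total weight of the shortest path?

Shortest path: 0,0 → 0,1 → 1,1 → 2,1 → 3,1, total weight = 18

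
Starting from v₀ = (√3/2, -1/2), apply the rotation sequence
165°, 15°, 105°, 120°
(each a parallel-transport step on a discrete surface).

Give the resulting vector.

Total rotation: 165° + 15° + 105° + 120° = 405° ≡ 45° (mod 360°). Final vector: (0.9659, 0.2588)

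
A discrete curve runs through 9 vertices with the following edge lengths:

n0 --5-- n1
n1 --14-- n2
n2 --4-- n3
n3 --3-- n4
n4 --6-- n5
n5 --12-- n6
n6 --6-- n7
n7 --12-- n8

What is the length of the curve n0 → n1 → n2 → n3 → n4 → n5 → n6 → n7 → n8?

Arc length = 5 + 14 + 4 + 3 + 6 + 12 + 6 + 12 = 62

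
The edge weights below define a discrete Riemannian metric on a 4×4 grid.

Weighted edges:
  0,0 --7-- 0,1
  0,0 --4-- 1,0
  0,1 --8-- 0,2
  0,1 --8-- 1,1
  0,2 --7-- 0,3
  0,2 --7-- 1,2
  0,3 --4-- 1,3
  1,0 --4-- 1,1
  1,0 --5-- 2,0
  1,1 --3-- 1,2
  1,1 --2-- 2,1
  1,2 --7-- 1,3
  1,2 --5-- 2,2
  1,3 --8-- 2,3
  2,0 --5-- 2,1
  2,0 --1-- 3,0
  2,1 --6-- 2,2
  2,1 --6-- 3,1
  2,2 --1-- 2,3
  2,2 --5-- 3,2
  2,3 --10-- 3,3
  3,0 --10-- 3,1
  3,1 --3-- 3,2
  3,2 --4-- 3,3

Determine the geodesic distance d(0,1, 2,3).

Shortest path: 0,1 → 1,1 → 2,1 → 2,2 → 2,3, total weight = 17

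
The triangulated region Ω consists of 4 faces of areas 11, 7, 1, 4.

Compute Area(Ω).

11 + 7 + 1 + 4 = 23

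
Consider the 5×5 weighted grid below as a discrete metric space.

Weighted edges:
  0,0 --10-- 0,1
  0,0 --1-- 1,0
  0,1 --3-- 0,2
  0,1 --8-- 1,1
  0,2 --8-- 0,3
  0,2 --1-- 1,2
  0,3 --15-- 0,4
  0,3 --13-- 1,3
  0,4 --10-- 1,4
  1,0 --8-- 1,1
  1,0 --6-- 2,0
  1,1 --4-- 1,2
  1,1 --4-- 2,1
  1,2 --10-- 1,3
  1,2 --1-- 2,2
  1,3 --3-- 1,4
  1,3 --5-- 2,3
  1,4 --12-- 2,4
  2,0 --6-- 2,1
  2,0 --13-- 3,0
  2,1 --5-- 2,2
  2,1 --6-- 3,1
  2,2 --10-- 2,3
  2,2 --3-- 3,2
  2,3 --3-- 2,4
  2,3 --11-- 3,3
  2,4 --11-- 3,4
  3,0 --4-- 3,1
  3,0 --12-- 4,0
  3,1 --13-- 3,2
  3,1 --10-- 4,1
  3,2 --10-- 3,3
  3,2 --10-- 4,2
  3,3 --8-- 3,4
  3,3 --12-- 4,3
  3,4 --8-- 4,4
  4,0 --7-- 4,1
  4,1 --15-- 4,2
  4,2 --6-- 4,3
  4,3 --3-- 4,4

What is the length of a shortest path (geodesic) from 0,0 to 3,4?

Shortest path: 0,0 → 1,0 → 1,1 → 1,2 → 2,2 → 3,2 → 3,3 → 3,4, total weight = 35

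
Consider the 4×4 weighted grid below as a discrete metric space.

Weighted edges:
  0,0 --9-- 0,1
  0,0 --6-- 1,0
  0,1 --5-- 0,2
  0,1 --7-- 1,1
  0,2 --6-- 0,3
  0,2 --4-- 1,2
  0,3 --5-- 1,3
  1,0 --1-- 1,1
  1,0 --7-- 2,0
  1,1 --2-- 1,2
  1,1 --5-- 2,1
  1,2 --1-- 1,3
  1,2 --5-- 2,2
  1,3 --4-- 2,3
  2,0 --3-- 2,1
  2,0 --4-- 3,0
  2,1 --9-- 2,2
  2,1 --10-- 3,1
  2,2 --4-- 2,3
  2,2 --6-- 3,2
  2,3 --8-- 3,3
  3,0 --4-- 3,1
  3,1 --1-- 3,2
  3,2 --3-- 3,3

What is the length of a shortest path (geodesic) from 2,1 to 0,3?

Shortest path: 2,1 → 1,1 → 1,2 → 1,3 → 0,3, total weight = 13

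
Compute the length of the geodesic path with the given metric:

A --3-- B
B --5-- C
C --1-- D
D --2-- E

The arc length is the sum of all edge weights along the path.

Arc length = 3 + 5 + 1 + 2 = 11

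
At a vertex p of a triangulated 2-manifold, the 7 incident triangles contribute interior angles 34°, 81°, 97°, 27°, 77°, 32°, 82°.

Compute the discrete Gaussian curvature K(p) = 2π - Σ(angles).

Sum of angles = 430°. K = 360° - 430° = -70° = -7π/18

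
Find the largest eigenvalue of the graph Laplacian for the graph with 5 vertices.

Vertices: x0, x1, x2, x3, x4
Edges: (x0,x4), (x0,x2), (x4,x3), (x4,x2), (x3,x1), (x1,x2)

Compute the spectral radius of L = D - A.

Degrees: deg(x0) = 2, deg(x1) = 2, deg(x2) = 3, deg(x3) = 2, deg(x4) = 3.
L = D − A with rows/columns ordered (x0, x1, x2, x3, x4):
  [ 2,  0, -1,  0, -1]
  [ 0,  2, -1, -1,  0]
  [-1, -1,  3,  0, -1]
  [ 0, -1,  0,  2, -1]
  [-1,  0, -1, -1,  3]
Characteristic polynomial: det(λI − L) = λ(λ² − 5λ + 5)(λ² − 7λ + 11).
Roots: λ = 0; (λ² − 5λ + 5) = 0 ⇒ λ = (5 ± √5)/2 ≈ 1.382, 3.618; (λ² − 7λ + 11) = 0 ⇒ λ = (7 ± √5)/2 ≈ 2.382, 4.618.
(Check: the roots sum (with multiplicity) to 12, matching trace L = Σdeg = 2·6 = 12.)
Laplacian eigenvalues: [0.0, 1.382, 2.382, 3.618, 4.618]. Largest eigenvalue (spectral radius) = 4.618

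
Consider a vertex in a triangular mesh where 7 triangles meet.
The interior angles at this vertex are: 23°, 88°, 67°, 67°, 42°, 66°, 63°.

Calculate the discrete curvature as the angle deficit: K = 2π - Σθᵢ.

Sum of angles = 416°. K = 360° - 416° = -56° = -14π/45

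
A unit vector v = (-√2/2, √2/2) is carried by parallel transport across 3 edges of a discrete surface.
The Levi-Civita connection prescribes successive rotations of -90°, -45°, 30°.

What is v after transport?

Total rotation: (-90°) + (-45°) + 30° = -105°. Final vector: (0.8660, 0.5000)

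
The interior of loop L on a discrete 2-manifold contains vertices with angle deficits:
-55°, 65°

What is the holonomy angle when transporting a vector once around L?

Holonomy = total enclosed curvature = (-55°) + 65° = 10°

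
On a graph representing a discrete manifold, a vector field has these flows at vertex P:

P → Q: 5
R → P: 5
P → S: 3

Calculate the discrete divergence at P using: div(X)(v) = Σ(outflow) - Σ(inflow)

Divergence = sum of outgoing flows = 5 + (-5) + 3 = 3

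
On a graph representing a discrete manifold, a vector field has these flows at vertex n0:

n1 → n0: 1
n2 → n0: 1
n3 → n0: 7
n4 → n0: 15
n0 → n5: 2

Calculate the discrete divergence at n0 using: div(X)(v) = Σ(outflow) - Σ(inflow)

Divergence = sum of outgoing flows = (-1) + (-1) + (-7) + (-15) + 2 = -22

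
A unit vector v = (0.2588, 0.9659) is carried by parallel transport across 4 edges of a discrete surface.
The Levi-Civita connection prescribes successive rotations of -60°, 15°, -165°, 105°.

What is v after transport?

Total rotation: (-60°) + 15° + (-165°) + 105° = -105°. Final vector: (0.8660, -0.5000)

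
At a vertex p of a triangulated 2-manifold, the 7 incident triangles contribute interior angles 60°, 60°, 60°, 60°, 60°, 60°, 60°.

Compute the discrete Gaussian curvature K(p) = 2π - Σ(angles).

Sum of angles = 420°. K = 360° - 420° = -60° = -π/3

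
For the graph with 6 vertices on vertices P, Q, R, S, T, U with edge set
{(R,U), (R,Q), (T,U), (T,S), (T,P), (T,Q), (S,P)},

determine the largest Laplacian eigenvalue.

Degrees: deg(P) = 2, deg(Q) = 2, deg(R) = 2, deg(S) = 2, deg(T) = 4, deg(U) = 2.
L = D − A with rows/columns ordered (P, Q, R, S, T, U):
  [ 2,  0,  0, -1, -1,  0]
  [ 0,  2, -1,  0, -1,  0]
  [ 0, -1,  2,  0,  0, -1]
  [-1,  0,  0,  2, -1,  0]
  [-1, -1,  0, -1,  4, -1]
  [ 0,  0, -1,  0, -1,  2]
Characteristic polynomial: det(λI − L) = λ(λ² − 6λ + 4)(λ − 2)(λ − 3)².
Roots: λ = 0; (λ² − 6λ + 4) = 0 ⇒ λ = 3 ± √5 ≈ 0.7639, 5.2361; (λ − 2) = 0 ⇒ λ = 2; (λ − 3) = 0 ⇒ λ = 3 (multiplicity 2).
(Check: the roots sum (with multiplicity) to 14, matching trace L = Σdeg = 2·7 = 14.)
Laplacian eigenvalues: [0.0, 0.7639, 2.0, 3.0, 3.0, 5.2361]. Largest eigenvalue (spectral radius) = 5.2361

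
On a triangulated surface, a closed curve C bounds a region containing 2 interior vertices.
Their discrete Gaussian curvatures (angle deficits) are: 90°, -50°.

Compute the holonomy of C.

Holonomy = total enclosed curvature = 90° + (-50°) = 40°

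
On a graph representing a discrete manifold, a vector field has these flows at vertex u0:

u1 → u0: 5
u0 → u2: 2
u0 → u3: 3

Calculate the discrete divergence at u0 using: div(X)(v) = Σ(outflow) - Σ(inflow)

Divergence = sum of outgoing flows = (-5) + 2 + 3 = 0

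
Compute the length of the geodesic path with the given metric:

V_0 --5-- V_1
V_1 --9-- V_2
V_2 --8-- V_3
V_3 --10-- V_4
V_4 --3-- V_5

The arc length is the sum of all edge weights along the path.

Arc length = 5 + 9 + 8 + 10 + 3 = 35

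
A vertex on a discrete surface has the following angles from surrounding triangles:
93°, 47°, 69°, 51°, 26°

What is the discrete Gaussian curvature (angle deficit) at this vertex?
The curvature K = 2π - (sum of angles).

Sum of angles = 286°. K = 360° - 286° = 74° = 37π/90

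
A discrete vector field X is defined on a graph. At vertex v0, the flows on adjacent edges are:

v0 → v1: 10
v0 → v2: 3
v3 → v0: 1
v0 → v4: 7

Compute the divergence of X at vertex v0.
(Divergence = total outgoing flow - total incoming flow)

Divergence = sum of outgoing flows = 10 + 3 + (-1) + 7 = 19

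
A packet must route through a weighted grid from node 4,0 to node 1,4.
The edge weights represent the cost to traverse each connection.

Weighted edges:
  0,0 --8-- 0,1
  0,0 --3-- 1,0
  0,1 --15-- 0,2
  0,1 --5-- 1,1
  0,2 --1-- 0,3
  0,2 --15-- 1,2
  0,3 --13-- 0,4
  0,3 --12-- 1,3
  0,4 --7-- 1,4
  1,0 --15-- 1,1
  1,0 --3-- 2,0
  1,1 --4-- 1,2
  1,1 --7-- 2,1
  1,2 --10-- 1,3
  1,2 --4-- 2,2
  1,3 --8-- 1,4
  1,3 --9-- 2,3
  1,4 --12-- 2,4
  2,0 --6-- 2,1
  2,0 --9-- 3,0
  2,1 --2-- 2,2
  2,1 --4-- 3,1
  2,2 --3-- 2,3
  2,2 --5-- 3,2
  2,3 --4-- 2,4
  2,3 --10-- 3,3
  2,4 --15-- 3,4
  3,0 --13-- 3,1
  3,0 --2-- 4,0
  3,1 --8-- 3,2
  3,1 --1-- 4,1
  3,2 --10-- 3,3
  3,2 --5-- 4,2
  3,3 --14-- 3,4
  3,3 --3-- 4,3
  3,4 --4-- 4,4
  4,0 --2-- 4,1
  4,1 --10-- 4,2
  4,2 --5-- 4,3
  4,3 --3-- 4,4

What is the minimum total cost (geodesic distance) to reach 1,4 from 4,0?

Shortest path: 4,0 → 4,1 → 3,1 → 2,1 → 2,2 → 2,3 → 2,4 → 1,4, total weight = 28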